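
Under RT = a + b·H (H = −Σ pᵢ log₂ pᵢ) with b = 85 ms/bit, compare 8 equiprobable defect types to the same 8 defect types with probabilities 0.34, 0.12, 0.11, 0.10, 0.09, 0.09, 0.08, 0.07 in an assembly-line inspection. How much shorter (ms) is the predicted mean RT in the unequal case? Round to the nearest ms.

Equiprobable entropy H₀ = log₂ 8 = 3.0000 bits.
Skewed entropy H = −Σ pᵢ log₂ pᵢ = 2.7641 bits.
ΔRT = b·(H₀ − H) = 85 × 0.2359 = 20.05 ms.

20 ms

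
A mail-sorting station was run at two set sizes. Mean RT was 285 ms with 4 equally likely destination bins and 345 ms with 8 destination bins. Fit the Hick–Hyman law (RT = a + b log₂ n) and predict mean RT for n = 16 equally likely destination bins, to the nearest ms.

With log₂ n on the abscissa the relation is linear; from the two conditions:
  b = (345 − 285) / (log₂ 8 − log₂ 4) = 60 / (3 − 2) = 60 ms/bit
  a = 285 − 60 × 2 = 165 ms
Then RT(16) = 165 + 60 × log₂ 16 = 165 + 60 × 4 ≈ 405.000 ms.

405 ms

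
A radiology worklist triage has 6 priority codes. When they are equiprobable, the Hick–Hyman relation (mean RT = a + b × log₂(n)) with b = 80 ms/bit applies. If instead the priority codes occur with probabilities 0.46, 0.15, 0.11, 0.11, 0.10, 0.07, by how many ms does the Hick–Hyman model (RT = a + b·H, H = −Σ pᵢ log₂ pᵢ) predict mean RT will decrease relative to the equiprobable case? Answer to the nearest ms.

29 ms

The RT saving is b·ΔH. Equiprobable H₀ = log₂(6) = 2.5850 bits; with the given probabilities H = 2.2272 bits.
b·(H₀ − H) = 80 × (2.5850 − 2.2272) = 28.62 ms.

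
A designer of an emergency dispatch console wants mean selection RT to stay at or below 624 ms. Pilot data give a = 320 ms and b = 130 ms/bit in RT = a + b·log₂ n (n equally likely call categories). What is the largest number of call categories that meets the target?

5

Information budget: (624 − 320)/130 = 2.3385 bits, so n ≤ 2^2.3385 = 5.058 → at most 5.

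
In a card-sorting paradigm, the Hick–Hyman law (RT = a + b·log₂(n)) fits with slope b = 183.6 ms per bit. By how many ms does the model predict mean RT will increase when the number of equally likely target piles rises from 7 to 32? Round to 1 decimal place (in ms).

ΔRT = (a + b log₂ n₂) − (a + b log₂ n₁) = b·(log₂ n₂ − log₂ n₁).
log₂(32) − log₂(7) = 5 − 2.8074 = 2.1926.
ΔRT = 183.6 × 2.1926 = 402.570 ms.

402.6 ms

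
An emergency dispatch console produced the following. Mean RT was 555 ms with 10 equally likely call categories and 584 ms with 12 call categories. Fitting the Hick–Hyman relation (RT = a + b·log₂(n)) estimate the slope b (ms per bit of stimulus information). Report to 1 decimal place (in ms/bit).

b = (RT₂ − RT₁)/(log₂ n₂ − log₂ n₁) = (584 − 555)/(3.5850 − 3.3219) = 110.252 ms/bit.

110.3 ms/bit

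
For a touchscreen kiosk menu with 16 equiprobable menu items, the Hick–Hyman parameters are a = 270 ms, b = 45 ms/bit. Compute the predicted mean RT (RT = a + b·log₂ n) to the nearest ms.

log₂(16) = 4 bits, so RT = 270 + 45 × 4 ≈ 450.000 ms.

450 ms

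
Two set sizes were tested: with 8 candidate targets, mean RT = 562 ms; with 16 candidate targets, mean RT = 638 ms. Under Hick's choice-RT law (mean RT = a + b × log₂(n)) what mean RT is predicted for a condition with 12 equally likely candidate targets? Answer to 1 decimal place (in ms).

Solve the two-equation system in a and b:
  b = (638 − 562) / (log₂ 16 − log₂ 8) = 76 / (4 − 3) = 76.000 ms/bit
  a = 562 − 76.000 × 3 = 334.000 ms
Then RT(12) = 334.000 + 76.000 × log₂ 12 = 334.000 + 76.000 × 3.5850 ≈ 606.457 ms.

606.5 ms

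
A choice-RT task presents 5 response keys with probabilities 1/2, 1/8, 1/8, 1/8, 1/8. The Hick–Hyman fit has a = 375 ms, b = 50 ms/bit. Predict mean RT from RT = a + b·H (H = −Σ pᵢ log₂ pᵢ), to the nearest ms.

Each term −pᵢ log₂ pᵢ: 0.5·1 + 0.125·3 + 0.125·3 + 0.125·3 + 0.125·3; summed, H = 2.000 bits.
Mean RT = a + bH = 375 + 50·2.000 = 475.00 ms.

475 ms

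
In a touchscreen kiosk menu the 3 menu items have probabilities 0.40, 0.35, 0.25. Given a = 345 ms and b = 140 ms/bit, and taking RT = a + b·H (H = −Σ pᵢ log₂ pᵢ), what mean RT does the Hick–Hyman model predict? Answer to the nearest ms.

H = 0.40·log₂(1/0.40) + 0.35·log₂(1/0.35) + 0.25·log₂(1/0.25) = 1.5589 bits.
RT = 345 + 140 × 1.5589 = 563.24 ms.

563 ms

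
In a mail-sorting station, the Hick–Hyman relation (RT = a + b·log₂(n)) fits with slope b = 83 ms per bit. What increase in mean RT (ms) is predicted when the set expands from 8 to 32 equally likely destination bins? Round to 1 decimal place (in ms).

Only the slope matters, since a is common to both: ΔRT = b·log₂(n₂/n₁).
log₂(32) − log₂(8) = log₂(32/8) = log₂(4) = 2.
ΔRT = 83 × 2.0000 = 166.000 ms.

166.0 ms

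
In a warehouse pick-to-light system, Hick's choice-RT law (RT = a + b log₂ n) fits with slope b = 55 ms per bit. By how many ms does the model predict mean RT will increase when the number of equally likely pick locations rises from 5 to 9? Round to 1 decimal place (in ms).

46.6 ms

Only the slope matters, since a is common to both: ΔRT = b·log₂(n₂/n₁).
log₂(9) − log₂(5) = 3.1699 − 2.3219 = 0.8480.
ΔRT = 55 × 0.8480 = 46.640 ms.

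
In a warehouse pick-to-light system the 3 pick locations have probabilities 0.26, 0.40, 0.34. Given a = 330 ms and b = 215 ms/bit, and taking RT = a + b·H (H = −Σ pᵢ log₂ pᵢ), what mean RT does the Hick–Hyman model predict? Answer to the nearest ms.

666 ms

Entropy contributions −pᵢ log₂ pᵢ: 0.5053, 0.5288, 0.5292; sum H = 1.5632 bits.
RT = a + bH = 330 + 215·1.5632 = 666.10 ms.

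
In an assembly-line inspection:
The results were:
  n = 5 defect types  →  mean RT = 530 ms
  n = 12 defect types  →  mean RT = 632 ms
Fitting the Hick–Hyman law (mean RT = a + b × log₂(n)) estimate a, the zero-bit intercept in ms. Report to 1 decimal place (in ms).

342.5 ms

The slope on a log₂ axis is (632 − 530) / (3.5850 − 2.3219) = 80.758 ms/bit.
Intercept: a = 530 − 80.758·log₂(5) = 342.486 ms.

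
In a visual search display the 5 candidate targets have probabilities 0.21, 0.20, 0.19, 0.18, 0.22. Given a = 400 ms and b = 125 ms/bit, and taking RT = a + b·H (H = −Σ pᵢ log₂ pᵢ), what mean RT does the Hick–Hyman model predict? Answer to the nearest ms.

Entropy contributions −pᵢ log₂ pᵢ: 0.4728, 0.4644, 0.4552, 0.4453, 0.4806; sum H = 2.3183 bits.
RT = a + bH = 400 + 125·2.3183 = 689.79 ms.

690 ms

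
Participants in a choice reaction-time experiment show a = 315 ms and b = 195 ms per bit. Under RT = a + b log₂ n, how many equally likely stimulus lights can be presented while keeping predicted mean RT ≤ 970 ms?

Information budget: (970 − 315)/195 = 3.3590 bits, so n ≤ 2^3.3590 = 10.260 → at most 10.

10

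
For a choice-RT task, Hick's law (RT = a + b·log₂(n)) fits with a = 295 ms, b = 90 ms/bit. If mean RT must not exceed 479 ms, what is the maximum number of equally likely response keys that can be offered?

90·log₂ n ≤ 479 − 295 = 184, giving log₂ n ≤ 2.0444 and n ≤ 4.125. The largest whole number is 4.

4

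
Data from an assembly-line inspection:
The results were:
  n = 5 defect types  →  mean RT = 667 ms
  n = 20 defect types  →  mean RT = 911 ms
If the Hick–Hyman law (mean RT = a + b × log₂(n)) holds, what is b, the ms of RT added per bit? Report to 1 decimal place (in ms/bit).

122.0 ms/bit

Slope: b = (911 − 667) / (log₂ 20 − log₂ 5) = 244/2.0000 = 122.000 ms/bit.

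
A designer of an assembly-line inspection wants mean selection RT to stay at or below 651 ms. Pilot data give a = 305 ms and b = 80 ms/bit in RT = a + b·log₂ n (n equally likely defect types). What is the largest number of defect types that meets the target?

Set 305 + 80·log₂ n ≤ 651 → log₂ n ≤ (651 − 305)/80 = 4.3250.
So n ≤ 2^4.3250 = 20.043; the largest integer n is 20.

20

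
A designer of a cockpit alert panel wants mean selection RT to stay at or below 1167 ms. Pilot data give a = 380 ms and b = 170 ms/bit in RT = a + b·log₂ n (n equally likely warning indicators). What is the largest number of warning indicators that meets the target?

24

Set 380 + 170·log₂ n ≤ 1167 → log₂ n ≤ (1167 − 380)/170 = 4.6294.
So n ≤ 2^4.6294 = 24.751; the largest integer n is 24.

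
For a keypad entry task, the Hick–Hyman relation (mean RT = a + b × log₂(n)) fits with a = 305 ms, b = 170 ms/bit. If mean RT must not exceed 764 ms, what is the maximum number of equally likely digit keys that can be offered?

170·log₂ n ≤ 764 − 305 = 459, giving log₂ n ≤ 2.7000 and n ≤ 6.498. The largest whole number is 6.

6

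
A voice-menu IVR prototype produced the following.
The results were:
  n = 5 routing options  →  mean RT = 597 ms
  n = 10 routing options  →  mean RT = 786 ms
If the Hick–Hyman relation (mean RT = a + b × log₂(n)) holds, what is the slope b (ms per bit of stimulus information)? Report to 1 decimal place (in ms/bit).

The slope on a log₂ axis is (786 − 597) / (3.3219 − 2.3219) = 189.000 ms/bit.

189.0 ms/bit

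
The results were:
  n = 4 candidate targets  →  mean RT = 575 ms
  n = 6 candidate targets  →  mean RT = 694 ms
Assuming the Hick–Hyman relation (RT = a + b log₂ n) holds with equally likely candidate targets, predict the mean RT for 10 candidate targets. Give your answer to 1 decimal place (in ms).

Fit slope and intercept:
  b = (694 − 575) / (log₂ 6 − log₂ 4) = 119 / (2.5850 − 2) = 203.432 ms/bit
  a = 575 − 203.432 × 2 = 168.136 ms
Then RT(10) = 168.136 + 203.432 × log₂ 10 = 168.136 + 203.432 × 3.3219 ≈ 843.922 ms.

843.9 ms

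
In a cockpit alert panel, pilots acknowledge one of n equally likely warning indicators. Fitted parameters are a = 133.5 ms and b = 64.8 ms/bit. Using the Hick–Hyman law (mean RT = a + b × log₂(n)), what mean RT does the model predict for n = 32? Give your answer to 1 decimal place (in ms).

log₂(32) = 5 bits, so RT = 133.5 + 64.8 × 5 ≈ 457.500 ms.

457.5 ms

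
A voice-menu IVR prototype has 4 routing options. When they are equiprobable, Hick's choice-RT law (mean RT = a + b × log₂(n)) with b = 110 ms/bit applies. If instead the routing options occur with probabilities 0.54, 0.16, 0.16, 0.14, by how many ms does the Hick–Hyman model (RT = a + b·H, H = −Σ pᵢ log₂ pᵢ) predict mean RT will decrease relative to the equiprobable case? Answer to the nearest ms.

30 ms

Equiprobable entropy H₀ = log₂ 4 = 2.0000 bits.
Skewed entropy H = −Σ pᵢ log₂ pᵢ = 1.7232 bits.
ΔRT = b·(H₀ − H) = 110 × 0.2768 = 30.45 ms.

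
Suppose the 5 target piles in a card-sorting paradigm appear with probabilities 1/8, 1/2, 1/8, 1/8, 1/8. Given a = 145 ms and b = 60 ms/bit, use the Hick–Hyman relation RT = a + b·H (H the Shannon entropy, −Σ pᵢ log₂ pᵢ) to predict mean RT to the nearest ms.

Each term −pᵢ log₂ pᵢ: 0.125·3 + 0.5·1 + 0.125·3 + 0.125·3 + 0.125·3; summed, H = 2.000 bits.
Mean RT = a + bH = 145 + 60·2.000 = 265.00 ms.

265 ms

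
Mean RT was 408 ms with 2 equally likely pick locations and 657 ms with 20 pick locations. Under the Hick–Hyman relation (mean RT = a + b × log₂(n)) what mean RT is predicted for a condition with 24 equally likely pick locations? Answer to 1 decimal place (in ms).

With log₂ n on the abscissa the relation is linear; from the two conditions:
  b = (657 − 408) / (log₂ 20 − log₂ 2) = 249 / (4.3219 − 1) = 74.956 ms/bit
  a = 408 − 74.956 × 1 = 333.044 ms
Then RT(24) = 333.044 + 74.956 × log₂ 24 = 333.044 + 74.956 × 4.5850 ≈ 676.716 ms.

676.7 ms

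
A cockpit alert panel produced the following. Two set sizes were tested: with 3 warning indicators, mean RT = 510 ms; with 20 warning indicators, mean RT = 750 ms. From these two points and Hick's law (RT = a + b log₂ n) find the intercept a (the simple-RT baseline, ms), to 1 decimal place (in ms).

371.0 ms

Slope: b = (750 − 510) / (log₂ 20 − log₂ 3) = 240/2.7370 = 87.688 ms/bit.
a = RT₁ − b·log₂ n₁ = 510 − 87.688 × 1.5850 = 371.017 ms.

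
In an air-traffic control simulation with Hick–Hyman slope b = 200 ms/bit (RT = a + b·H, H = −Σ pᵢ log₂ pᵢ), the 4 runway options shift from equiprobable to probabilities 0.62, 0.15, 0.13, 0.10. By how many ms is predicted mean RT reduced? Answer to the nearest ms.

89 ms

The RT saving is b·ΔH. Equiprobable H₀ = log₂(4) = 2.0000 bits; with the given probabilities H = 1.5530 bits.
b·(H₀ − H) = 200 × (2.0000 − 1.5530) = 89.41 ms.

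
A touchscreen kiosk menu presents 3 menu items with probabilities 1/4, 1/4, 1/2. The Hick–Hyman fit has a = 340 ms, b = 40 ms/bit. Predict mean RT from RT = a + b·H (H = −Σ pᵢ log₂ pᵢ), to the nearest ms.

Each term −pᵢ log₂ pᵢ: 0.25·2 + 0.25·2 + 0.5·1; summed, H = 1.500 bits.
Mean RT = a + bH = 340 + 40·1.500 = 400.00 ms.

400 ms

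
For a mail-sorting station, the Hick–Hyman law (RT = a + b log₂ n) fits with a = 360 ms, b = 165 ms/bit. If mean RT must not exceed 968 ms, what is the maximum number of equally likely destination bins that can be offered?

Information budget: (968 − 360)/165 = 3.6848 bits, so n ≤ 2^3.6848 = 12.860 → at most 12.

12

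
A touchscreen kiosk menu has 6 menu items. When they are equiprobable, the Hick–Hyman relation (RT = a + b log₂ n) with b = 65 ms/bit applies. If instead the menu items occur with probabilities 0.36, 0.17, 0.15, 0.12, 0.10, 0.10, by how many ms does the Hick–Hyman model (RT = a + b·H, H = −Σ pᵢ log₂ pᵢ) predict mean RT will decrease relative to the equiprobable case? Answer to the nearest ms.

12 ms

The RT saving is b·ΔH. Equiprobable H₀ = log₂(6) = 2.5850 bits; with the given probabilities H = 2.4072 bits.
b·(H₀ − H) = 65 × (2.5850 − 2.4072) = 11.55 ms.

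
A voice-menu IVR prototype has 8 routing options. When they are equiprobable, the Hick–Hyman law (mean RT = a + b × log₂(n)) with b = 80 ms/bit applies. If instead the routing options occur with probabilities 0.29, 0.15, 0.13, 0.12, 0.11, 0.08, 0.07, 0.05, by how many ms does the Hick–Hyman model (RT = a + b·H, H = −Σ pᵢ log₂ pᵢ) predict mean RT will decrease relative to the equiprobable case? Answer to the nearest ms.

16 ms

Equiprobable entropy H₀ = log₂ 8 = 3.0000 bits.
Skewed entropy H = −Σ pᵢ log₂ pᵢ = 2.8046 bits.
ΔRT = b·(H₀ − H) = 80 × 0.1954 = 15.63 ms.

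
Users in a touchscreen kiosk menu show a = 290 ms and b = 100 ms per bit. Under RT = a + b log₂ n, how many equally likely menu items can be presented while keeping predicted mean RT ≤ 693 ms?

16

100·log₂ n ≤ 693 − 290 = 403, giving log₂ n ≤ 4.0300 and n ≤ 16.336. The largest whole number is 16.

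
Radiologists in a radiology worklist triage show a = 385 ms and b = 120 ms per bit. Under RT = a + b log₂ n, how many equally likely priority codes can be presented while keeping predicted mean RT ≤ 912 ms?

120·log₂ n ≤ 912 − 385 = 527, giving log₂ n ≤ 4.3917 and n ≤ 20.991. The largest whole number is 20.

20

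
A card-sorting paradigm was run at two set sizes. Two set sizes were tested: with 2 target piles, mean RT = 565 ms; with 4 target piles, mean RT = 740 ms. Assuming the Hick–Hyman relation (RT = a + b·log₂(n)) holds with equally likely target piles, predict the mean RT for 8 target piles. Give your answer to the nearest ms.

915 ms

Fit slope and intercept:
  b = (740 − 565) / (log₂ 4 − log₂ 2) = 175 / (2 − 1) = 175 ms/bit
  a = 565 − 175 × 1 = 390 ms
Then RT(8) = 390 + 175 × log₂ 8 = 390 + 175 × 3 ≈ 915.000 ms.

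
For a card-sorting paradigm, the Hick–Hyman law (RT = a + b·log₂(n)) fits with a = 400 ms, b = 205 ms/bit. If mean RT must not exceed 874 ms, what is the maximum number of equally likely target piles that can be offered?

4

Set 400 + 205·log₂ n ≤ 874 → log₂ n ≤ (874 − 400)/205 = 2.3122.
So n ≤ 2^2.3122 = 4.966; the largest integer n is 4.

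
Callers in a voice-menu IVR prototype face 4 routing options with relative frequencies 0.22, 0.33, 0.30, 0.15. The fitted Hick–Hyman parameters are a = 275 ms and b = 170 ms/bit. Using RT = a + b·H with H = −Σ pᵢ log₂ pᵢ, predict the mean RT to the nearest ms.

605 ms

H = 0.22·log₂(1/0.22) + 0.33·log₂(1/0.33) + 0.30·log₂(1/0.30) + 0.15·log₂(1/0.15) = 1.9400 bits.
RT = 275 + 170 × 1.9400 = 604.81 ms.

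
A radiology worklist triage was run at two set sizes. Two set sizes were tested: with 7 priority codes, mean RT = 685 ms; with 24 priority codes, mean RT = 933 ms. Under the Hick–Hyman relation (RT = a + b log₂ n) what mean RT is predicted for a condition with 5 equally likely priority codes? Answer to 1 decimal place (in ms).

Solve the two-equation system in a and b:
  b = (933 − 685) / (log₂ 24 − log₂ 7) = 248 / (4.5850 − 2.8074) = 139.513 ms/bit
  a = 685 − 139.513 × 2.8074 = 293.336 ms
Then RT(5) = 293.336 + 139.513 × log₂ 5 = 293.336 + 139.513 × 2.3219 ≈ 617.276 ms.

617.3 ms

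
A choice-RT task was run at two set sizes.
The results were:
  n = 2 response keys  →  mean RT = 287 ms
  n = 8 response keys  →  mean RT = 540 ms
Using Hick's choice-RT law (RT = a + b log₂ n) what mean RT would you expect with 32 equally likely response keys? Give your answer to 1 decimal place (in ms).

Solve the two-equation system in a and b:
  b = (540 − 287) / (log₂ 8 − log₂ 2) = 253 / (3 − 1) = 126.500 ms/bit
  a = 287 − 126.500 × 1 = 160.500 ms
Then RT(32) = 160.500 + 126.500 × log₂ 32 = 160.500 + 126.500 × 5 ≈ 793.000 ms.

793.0 ms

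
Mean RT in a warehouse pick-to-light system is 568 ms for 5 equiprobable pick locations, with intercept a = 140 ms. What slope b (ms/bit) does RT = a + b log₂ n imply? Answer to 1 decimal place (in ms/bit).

b = (568 − 140) / log₂(5) = 428 / 2.3219 = 184.330 ms/bit.

184.3 ms/bit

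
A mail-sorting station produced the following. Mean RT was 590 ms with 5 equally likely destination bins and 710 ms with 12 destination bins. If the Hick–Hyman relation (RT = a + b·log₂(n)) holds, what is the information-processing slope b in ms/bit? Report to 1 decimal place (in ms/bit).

95.0 ms/bit

Slope: b = (710 − 590) / (log₂ 12 − log₂ 5) = 120/1.2630 = 95.009 ms/bit.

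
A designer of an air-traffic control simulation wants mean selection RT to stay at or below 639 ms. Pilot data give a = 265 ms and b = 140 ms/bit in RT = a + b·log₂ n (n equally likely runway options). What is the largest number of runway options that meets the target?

Information budget: (639 − 265)/140 = 2.6714 bits, so n ≤ 2^2.6714 = 6.371 → at most 6.

6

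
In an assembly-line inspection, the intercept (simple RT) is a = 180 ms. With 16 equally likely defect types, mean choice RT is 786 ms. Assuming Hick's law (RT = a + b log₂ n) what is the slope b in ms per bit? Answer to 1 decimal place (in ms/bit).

b = (786 − 180) / log₂(16) = 606 / 4 = 151.500 ms/bit.

151.5 ms/bit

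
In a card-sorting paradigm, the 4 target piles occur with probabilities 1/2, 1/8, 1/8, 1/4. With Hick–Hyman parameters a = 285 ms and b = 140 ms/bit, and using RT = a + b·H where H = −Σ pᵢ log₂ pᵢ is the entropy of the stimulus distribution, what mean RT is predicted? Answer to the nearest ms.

Each term −pᵢ log₂ pᵢ: 0.5·1 + 0.125·3 + 0.125·3 + 0.25·2; summed, H = 1.750 bits.
Mean RT = a + bH = 285 + 140·1.750 = 530.00 ms.

530 ms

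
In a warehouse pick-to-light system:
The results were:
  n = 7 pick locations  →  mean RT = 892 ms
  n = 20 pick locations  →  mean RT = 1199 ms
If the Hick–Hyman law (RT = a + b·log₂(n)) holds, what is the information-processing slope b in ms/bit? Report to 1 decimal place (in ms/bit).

202.7 ms/bit

Slope: b = (1199 − 892) / (log₂ 20 − log₂ 7) = 307/1.5146 = 202.697 ms/bit.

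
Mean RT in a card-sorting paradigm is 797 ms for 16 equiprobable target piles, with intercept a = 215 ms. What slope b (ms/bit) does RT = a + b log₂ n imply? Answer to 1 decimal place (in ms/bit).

b = (797 − 215) / log₂(16) = 582 / 4 = 145.500 ms/bit.

145.5 ms/bit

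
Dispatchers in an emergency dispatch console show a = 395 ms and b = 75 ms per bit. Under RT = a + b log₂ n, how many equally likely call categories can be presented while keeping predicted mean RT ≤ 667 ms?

Information budget: (667 − 395)/75 = 3.6267 bits, so n ≤ 2^3.6267 = 12.352 → at most 12.

12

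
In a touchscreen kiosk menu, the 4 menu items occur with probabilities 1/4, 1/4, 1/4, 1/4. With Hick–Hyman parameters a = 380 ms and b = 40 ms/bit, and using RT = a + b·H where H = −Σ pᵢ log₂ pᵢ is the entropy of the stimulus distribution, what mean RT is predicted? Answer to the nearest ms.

H = −Σ pᵢ log₂ pᵢ = 0.25·2 + 0.25·2 + 0.25·2 + 0.25·2 = 2.000 bits.
RT = 380 + 40 × 2.000 = 460.00 ms.

460 ms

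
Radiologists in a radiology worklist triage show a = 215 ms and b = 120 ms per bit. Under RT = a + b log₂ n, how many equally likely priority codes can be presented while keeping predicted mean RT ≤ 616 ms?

Information budget: (616 − 215)/120 = 3.3417 bits, so n ≤ 2^3.3417 = 10.138 → at most 10.

10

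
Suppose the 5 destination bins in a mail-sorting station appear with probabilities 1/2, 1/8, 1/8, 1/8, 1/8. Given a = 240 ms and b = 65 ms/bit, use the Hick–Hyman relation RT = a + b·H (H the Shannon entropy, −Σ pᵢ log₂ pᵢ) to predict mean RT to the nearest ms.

370 ms

Each term −pᵢ log₂ pᵢ: 0.5·1 + 0.125·3 + 0.125·3 + 0.125·3 + 0.125·3; summed, H = 2.000 bits.
Mean RT = a + bH = 240 + 65·2.000 = 370.00 ms.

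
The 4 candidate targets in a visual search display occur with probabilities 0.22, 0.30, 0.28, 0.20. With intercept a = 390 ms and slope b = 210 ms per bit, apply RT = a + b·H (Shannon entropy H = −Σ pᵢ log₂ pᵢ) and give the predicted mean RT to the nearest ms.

H = 0.22·log₂(1/0.22) + 0.30·log₂(1/0.30) + 0.28·log₂(1/0.28) + 0.20·log₂(1/0.20) = 1.9803 bits.
RT = 390 + 210 × 1.9803 = 805.86 ms.

806 ms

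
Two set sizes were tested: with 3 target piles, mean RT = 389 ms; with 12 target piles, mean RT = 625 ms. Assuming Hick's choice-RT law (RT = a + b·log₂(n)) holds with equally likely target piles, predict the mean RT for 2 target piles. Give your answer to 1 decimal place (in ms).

320.0 ms

RT is linear in log₂ n, so two points fix the line:
  b = (625 − 389) / (log₂ 12 − log₂ 3) = 236 / (3.5850 − 1.5850) = 118.000 ms/bit
  a = 389 − 118.000 × 1.5850 = 201.974 ms
Then RT(2) = 201.974 + 118.000 × log₂ 2 = 201.974 + 118.000 × 1 ≈ 319.974 ms.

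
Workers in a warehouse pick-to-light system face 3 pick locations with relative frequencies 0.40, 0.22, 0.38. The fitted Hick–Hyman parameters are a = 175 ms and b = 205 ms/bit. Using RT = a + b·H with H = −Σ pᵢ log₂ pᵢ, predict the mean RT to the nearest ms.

491 ms

Entropy contributions −pᵢ log₂ pᵢ: 0.5288, 0.4806, 0.5305; sum H = 1.5398 bits.
RT = a + bH = 175 + 205·1.5398 = 490.66 ms.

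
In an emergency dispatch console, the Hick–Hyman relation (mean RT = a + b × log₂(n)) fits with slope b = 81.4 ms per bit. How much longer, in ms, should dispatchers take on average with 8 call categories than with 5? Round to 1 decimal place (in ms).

55.2 ms

Only the slope matters, since a is common to both: ΔRT = b·log₂(n₂/n₁).
log₂(8) − log₂(5) = 3 − 2.3219 = 0.6781.
ΔRT = 81.4 × 0.6781 = 55.195 ms.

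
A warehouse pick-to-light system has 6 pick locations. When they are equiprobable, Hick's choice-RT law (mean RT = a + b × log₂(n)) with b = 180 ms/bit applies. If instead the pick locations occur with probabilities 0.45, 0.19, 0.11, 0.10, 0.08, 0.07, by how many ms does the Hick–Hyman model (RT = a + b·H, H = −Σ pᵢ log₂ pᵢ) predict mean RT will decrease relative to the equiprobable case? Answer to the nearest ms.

Equiprobable entropy H₀ = log₂ 6 = 2.5850 bits.
Skewed entropy H = −Σ pᵢ log₂ pᵢ = 2.2162 bits.
ΔRT = b·(H₀ − H) = 180 × 0.3688 = 66.38 ms.

66 ms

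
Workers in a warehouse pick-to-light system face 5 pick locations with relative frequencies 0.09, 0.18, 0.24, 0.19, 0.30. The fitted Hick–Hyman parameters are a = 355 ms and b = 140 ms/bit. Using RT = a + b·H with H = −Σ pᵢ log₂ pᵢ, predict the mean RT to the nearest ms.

667 ms

H = 0.09·log₂(1/0.09) + 0.18·log₂(1/0.18) + 0.24·log₂(1/0.24) + 0.19·log₂(1/0.19) + 0.30·log₂(1/0.30) = 2.2284 bits.
RT = 355 + 140 × 2.2284 = 666.98 ms.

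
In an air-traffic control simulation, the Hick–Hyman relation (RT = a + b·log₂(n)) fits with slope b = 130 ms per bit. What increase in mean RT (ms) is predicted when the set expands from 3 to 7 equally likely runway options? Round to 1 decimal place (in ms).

158.9 ms

Only the slope matters, since a is common to both: ΔRT = b·log₂(n₂/n₁).
log₂(7) − log₂(3) = 2.8074 − 1.5850 = 1.2224.
ΔRT = 130 × 1.2224 = 158.911 ms.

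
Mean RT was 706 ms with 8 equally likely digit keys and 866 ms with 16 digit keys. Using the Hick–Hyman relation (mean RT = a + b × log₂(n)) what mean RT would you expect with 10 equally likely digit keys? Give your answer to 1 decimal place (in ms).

757.5 ms

Solve the two-equation system in a and b:
  b = (866 − 706) / (log₂ 16 − log₂ 8) = 160 / (4 − 3) = 160.000 ms/bit
  a = 706 − 160.000 × 3 = 226.000 ms
Then RT(10) = 226.000 + 160.000 × log₂ 10 = 226.000 + 160.000 × 3.3219 ≈ 757.508 ms.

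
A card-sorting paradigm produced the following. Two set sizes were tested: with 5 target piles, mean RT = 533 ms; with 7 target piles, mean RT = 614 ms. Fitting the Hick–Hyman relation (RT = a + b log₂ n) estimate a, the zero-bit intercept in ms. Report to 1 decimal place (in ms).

The slope on a log₂ axis is (614 − 533) / (2.8074 − 2.3219) = 166.863 ms/bit.
a = RT₁ − b·log₂ n₁ = 533 − 166.863 × 2.3219 = 145.555 ms.

145.6 ms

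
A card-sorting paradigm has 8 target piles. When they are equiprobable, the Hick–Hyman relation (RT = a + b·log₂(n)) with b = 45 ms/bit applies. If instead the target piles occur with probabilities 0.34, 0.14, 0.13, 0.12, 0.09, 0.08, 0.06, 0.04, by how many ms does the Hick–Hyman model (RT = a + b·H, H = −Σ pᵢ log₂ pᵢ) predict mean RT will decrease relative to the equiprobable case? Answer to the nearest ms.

The RT saving is b·ΔH. Equiprobable H₀ = log₂(8) = 3.0000 bits; with the given probabilities H = 2.7094 bits.
b·(H₀ − H) = 45 × (3.0000 − 2.7094) = 13.07 ms.

13 ms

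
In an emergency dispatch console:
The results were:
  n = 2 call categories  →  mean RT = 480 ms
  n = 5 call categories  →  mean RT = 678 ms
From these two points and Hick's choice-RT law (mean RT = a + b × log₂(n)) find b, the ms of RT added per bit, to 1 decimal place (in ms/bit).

149.8 ms/bit

Slope: b = (678 − 480) / (log₂ 5 − log₂ 2) = 198/1.3219 = 149.781 ms/bit.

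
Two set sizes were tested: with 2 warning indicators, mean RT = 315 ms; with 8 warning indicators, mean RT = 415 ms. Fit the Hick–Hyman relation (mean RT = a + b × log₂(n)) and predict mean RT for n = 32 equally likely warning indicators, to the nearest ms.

515 ms

With log₂ n on the abscissa the relation is linear; from the two conditions:
  b = (415 − 315) / (log₂ 8 − log₂ 2) = 100 / (3 − 1) = 50 ms/bit
  a = 315 − 50 × 1 = 265 ms
Then RT(32) = 265 + 50 × log₂ 32 = 265 + 50 × 5 ≈ 515.000 ms.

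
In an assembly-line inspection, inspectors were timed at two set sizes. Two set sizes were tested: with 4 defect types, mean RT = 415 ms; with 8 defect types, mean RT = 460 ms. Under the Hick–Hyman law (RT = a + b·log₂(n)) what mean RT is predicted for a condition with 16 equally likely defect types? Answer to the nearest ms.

RT is linear in log₂ n, so two points fix the line:
  b = (460 − 415) / (log₂ 8 − log₂ 4) = 45 / (3 − 2) = 45 ms/bit
  a = 415 − 45 × 2 = 325 ms
Then RT(16) = 325 + 45 × log₂ 16 = 325 + 45 × 4 ≈ 505.000 ms.

505 ms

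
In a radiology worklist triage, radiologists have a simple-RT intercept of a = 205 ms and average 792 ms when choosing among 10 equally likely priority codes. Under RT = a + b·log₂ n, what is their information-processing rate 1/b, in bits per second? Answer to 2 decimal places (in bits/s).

Choice component = 792 − 205 = 587 ms over log₂(10) = 3.3219 bits.
b = 587 / 3.3219 = 176.705 ms/bit, so 1/b = 5.659 bits/s.

5.66 bits/s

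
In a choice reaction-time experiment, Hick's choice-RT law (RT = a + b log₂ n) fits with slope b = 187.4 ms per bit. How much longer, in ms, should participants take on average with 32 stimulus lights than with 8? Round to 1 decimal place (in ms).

374.8 ms

ΔRT = (a + b log₂ n₂) − (a + b log₂ n₁) = b·(log₂ n₂ − log₂ n₁).
log₂(32) − log₂(8) = log₂(32/8) = log₂(4) = 2.
ΔRT = 187.4 × 2.0000 = 374.800 ms.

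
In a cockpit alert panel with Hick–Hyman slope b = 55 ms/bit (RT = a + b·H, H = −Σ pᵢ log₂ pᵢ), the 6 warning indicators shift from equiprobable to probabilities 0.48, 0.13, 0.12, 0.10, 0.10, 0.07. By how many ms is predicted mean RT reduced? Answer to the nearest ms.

Equiprobable entropy H₀ = log₂ 6 = 2.5850 bits.
Skewed entropy H = −Σ pᵢ log₂ pᵢ = 2.1909 bits.
ΔRT = b·(H₀ − H) = 55 × 0.3940 = 21.67 ms.

22 ms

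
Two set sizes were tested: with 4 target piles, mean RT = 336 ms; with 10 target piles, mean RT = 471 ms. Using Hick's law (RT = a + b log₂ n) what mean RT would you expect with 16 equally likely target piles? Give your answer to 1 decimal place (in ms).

RT is linear in log₂ n, so two points fix the line:
  b = (471 − 336) / (log₂ 10 − log₂ 4) = 135 / (3.3219 − 2) = 102.124 ms/bit
  a = 336 − 102.124 × 2 = 131.753 ms
Then RT(16) = 131.753 + 102.124 × log₂ 16 = 131.753 + 102.124 × 4 ≈ 540.247 ms.

540.2 ms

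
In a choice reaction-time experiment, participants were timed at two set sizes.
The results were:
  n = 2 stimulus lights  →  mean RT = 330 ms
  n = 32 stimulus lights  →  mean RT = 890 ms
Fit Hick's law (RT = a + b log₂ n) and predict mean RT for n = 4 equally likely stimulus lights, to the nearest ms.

Fit slope and intercept:
  b = (890 − 330) / (log₂ 32 − log₂ 2) = 560 / (5 − 1) = 140 ms/bit
  a = 330 − 140 × 1 = 190 ms
Then RT(4) = 190 + 140 × log₂ 4 = 190 + 140 × 2 ≈ 470.000 ms.

470 ms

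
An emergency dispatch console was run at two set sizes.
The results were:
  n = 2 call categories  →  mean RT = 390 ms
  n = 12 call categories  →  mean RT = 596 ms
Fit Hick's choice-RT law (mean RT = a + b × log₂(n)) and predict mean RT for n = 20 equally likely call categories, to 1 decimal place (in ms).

Fit slope and intercept:
  b = (596 − 390) / (log₂ 12 − log₂ 2) = 206 / (3.5850 − 1) = 79.692 ms/bit
  a = 390 − 79.692 × 1 = 310.308 ms
Then RT(20) = 310.308 + 79.692 × log₂ 20 = 310.308 + 79.692 × 4.3219 ≈ 654.730 ms.

654.7 ms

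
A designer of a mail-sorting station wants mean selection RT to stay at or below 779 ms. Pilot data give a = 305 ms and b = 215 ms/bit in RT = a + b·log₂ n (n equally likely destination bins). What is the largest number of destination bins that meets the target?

Set 305 + 215·log₂ n ≤ 779 → log₂ n ≤ (779 − 305)/215 = 2.2047.
So n ≤ 2^2.2047 = 4.610; the largest integer n is 4.

4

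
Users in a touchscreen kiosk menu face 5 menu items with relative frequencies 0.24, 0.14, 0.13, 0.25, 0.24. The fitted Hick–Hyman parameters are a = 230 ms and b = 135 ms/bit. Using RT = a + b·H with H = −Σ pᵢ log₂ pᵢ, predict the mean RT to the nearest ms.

Entropy contributions −pᵢ log₂ pᵢ: 0.4941, 0.3971, 0.3826, 0.5000, 0.4941; sum H = 2.2680 bits.
RT = a + bH = 230 + 135·2.2680 = 536.18 ms.

536 ms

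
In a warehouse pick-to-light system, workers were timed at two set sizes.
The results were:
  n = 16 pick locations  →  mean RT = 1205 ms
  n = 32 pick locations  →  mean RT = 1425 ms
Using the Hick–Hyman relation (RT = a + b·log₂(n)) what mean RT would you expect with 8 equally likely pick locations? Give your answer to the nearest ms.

With log₂ n on the abscissa the relation is linear; from the two conditions:
  b = (1425 − 1205) / (log₂ 32 − log₂ 16) = 220 / (5 − 4) = 220 ms/bit
  a = 1205 − 220 × 4 = 325 ms
Then RT(8) = 325 + 220 × log₂ 8 = 325 + 220 × 3 ≈ 985.000 ms.

985 ms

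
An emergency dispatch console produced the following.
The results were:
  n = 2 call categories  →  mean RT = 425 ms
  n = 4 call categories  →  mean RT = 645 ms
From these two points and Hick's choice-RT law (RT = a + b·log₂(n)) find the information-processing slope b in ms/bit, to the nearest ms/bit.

Slope: b = (645 − 425) / (log₂ 4 − log₂ 2) = 220/1.0000 = 220 ms/bit.

220 ms/bit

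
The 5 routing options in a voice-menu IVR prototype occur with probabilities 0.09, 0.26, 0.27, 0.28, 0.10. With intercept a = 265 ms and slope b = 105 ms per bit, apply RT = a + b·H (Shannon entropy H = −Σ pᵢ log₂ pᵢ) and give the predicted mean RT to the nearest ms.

493 ms

Entropy contributions −pᵢ log₂ pᵢ: 0.3127, 0.5053, 0.5100, 0.5142, 0.3322; sum H = 2.1744 bits.
RT = a + bH = 265 + 105·2.1744 = 493.31 ms.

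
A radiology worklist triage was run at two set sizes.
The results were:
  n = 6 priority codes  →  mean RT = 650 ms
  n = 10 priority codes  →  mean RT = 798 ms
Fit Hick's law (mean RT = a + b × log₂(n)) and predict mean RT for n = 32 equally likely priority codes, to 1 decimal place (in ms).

1135.0 ms

With log₂ n on the abscissa the relation is linear; from the two conditions:
  b = (798 − 650) / (log₂ 10 − log₂ 6) = 148 / (3.3219 − 2.5850) = 200.823 ms/bit
  a = 650 − 200.823 × 2.5850 = 130.879 ms
Then RT(32) = 130.879 + 200.823 × log₂ 32 = 130.879 + 200.823 × 5 ≈ 1134.996 ms.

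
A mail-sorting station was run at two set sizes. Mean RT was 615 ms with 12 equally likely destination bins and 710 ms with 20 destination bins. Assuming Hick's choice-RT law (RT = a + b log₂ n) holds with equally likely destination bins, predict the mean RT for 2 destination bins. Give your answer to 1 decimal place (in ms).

Solve the two-equation system in a and b:
  b = (710 − 615) / (log₂ 20 − log₂ 12) = 95 / (4.3219 − 3.5850) = 128.907 ms/bit
  a = 615 − 128.907 × 3.5850 = 152.873 ms
Then RT(2) = 152.873 + 128.907 × log₂ 2 = 152.873 + 128.907 × 1 ≈ 281.780 ms.

281.8 ms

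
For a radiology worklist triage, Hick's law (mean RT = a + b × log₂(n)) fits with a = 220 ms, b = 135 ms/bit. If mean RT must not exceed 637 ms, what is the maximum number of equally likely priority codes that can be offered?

135·log₂ n ≤ 637 − 220 = 417, giving log₂ n ≤ 3.0889 and n ≤ 8.508. The largest whole number is 8.

8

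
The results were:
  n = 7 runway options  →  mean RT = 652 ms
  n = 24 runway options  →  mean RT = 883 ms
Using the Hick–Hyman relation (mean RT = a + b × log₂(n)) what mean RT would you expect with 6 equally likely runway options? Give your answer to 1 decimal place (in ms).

623.1 ms

With log₂ n on the abscissa the relation is linear; from the two conditions:
  b = (883 − 652) / (log₂ 24 − log₂ 7) = 231 / (4.5850 − 2.8074) = 129.950 ms/bit
  a = 652 − 129.950 × 2.8074 = 287.184 ms
Then RT(6) = 287.184 + 129.950 × log₂ 6 = 287.184 + 129.950 × 2.5850 ≈ 623.100 ms.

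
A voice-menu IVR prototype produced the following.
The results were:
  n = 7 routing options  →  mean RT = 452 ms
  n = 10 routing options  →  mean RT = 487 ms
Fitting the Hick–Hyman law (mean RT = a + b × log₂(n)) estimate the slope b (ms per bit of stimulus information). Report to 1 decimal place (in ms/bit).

The slope on a log₂ axis is (487 − 452) / (3.3219 − 2.8074) = 68.018 ms/bit.

68.0 ms/bit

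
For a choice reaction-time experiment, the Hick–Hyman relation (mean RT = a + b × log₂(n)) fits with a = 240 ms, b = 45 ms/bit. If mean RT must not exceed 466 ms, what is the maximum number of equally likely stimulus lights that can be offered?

32

45·log₂ n ≤ 466 − 240 = 226, giving log₂ n ≤ 5.0222 and n ≤ 32.497. The largest whole number is 32.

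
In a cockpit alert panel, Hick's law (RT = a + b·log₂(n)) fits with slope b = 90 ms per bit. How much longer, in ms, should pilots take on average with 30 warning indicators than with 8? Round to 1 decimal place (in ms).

171.6 ms

ΔRT = (a + b log₂ n₂) − (a + b log₂ n₁) = b·(log₂ n₂ − log₂ n₁).
log₂(30) − log₂(8) = 4.9069 − 3 = 1.9069.
ΔRT = 90 × 1.9069 = 171.620 ms.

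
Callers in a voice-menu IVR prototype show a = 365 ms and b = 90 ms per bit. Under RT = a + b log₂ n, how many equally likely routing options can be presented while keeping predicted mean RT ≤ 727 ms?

16

Set 365 + 90·log₂ n ≤ 727 → log₂ n ≤ (727 − 365)/90 = 4.0222.
So n ≤ 2^4.0222 = 16.248; the largest integer n is 16.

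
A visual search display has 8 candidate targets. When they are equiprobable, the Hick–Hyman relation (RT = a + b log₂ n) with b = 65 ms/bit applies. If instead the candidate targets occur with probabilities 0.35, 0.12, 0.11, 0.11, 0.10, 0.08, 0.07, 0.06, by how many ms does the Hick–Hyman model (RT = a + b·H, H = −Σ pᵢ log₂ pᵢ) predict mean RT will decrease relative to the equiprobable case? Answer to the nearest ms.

The RT saving is b·ΔH. Equiprobable H₀ = log₂(8) = 3.0000 bits; with the given probabilities H = 2.7335 bits.
b·(H₀ − H) = 65 × (3.0000 − 2.7335) = 17.32 ms.

17 ms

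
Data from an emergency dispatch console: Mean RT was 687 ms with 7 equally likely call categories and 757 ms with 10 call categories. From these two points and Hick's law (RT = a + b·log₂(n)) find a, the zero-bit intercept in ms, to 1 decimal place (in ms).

305.1 ms

The slope on a log₂ axis is (757 − 687) / (3.3219 − 2.8074) = 136.035 ms/bit.
a = RT₁ − b·log₂ n₁ = 687 − 136.035 × 2.8074 = 305.101 ms.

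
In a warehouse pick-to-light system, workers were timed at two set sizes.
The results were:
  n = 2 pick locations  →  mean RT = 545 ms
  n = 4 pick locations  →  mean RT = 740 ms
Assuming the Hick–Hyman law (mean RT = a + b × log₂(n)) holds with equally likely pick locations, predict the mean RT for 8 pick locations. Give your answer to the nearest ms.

RT is linear in log₂ n, so two points fix the line:
  b = (740 − 545) / (log₂ 4 − log₂ 2) = 195 / (2 − 1) = 195 ms/bit
  a = 545 − 195 × 1 = 350 ms
Then RT(8) = 350 + 195 × log₂ 8 = 350 + 195 × 3 ≈ 935.000 ms.

935 ms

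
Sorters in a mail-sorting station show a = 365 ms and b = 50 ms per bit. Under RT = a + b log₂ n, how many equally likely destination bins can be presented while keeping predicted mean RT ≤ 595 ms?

50·log₂ n ≤ 595 − 365 = 230, giving log₂ n ≤ 4.6000 and n ≤ 24.251. The largest whole number is 24.

24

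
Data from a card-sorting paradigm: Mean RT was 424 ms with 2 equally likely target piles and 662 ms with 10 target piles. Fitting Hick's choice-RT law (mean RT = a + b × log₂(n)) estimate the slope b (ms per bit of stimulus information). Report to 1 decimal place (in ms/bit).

Slope: b = (662 − 424) / (log₂ 10 − log₂ 2) = 238/2.3219 = 102.501 ms/bit.

102.5 ms/bit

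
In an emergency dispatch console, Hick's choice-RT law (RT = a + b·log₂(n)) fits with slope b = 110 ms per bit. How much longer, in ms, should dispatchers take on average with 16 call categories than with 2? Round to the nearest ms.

Only the slope matters, since a is common to both: ΔRT = b·log₂(n₂/n₁).
log₂(16) − log₂(2) = log₂(16/2) = log₂(8) = 3.
ΔRT = 110 × 3.0000 = 330.000 ms.

330 ms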